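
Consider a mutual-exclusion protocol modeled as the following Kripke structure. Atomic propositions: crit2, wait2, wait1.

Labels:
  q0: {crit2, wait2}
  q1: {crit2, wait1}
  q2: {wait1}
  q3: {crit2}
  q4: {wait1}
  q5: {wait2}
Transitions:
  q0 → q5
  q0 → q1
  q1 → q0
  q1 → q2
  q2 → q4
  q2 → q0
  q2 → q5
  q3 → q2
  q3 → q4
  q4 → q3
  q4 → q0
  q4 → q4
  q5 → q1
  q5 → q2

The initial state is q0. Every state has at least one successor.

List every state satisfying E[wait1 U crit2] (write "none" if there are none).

{q0, q1, q2, q3, q4}

States satisfying wait1: {q1, q2, q4}.
States satisfying crit2: {q0, q1, q3}.
States satisfying E[wait1 U crit2]: {q0, q1, q2, q3, q4}.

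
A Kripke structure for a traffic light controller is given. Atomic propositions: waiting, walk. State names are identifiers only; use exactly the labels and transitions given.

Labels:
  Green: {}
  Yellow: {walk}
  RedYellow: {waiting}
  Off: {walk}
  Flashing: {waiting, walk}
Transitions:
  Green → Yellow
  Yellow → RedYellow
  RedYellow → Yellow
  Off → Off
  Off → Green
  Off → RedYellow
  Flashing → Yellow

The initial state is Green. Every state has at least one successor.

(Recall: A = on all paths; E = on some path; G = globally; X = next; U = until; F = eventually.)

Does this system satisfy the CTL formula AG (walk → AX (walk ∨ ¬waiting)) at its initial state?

No

States satisfying walk → AX (walk ∨ ¬waiting): {Green, RedYellow, Flashing}.
States satisfying AG (walk → AX (walk ∨ ¬waiting)): ∅.
Yellow is reachable from Green and violates walk → AX (walk ∨ ¬waiting), so AG fails at Green.
Green ∉ Sat(AG (walk → AX (walk ∨ ¬waiting))).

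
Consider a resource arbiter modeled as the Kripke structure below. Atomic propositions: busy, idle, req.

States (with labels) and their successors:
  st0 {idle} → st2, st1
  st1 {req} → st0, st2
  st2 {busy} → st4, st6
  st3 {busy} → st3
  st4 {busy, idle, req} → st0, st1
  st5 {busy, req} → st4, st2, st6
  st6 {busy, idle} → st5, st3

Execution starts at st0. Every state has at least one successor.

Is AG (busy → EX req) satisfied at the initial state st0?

No

States satisfying busy → EX req: {st0, st1, st2, st4, st5, st6}.
States satisfying AG (busy → EX req): ∅.
st3 is reachable from st0 and violates busy → EX req, so AG fails at st0.
st0 ∉ Sat(AG (busy → EX req)).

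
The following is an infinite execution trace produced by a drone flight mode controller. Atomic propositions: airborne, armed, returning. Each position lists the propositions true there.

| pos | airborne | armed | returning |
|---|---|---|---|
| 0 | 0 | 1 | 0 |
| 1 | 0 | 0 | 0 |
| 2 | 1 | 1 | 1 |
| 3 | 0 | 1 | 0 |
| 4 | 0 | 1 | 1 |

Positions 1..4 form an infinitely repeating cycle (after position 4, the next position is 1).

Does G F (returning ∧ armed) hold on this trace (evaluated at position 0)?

F (returning ∧ armed) holds at every position 0..4, and those are all positions ever visited, so G F (returning ∧ armed) holds.

Holds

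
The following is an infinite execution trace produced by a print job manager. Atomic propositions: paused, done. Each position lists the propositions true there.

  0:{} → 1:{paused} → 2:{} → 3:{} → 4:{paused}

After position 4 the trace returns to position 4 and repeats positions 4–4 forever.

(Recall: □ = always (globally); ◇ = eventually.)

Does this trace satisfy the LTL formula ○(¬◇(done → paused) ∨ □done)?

The position after 0 is 1; ¬◇(done → paused) ∨ □done is false there.

Violated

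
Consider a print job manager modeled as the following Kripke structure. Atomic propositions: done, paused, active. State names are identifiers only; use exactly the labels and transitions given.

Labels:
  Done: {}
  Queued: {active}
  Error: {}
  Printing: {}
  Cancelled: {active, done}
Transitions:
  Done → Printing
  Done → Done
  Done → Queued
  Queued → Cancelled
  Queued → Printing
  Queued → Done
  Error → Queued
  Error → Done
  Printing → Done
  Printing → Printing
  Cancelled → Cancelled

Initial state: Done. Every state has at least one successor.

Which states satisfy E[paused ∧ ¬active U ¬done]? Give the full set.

{Done, Queued, Error, Printing}

States satisfying paused ∧ ¬active: ∅.
States satisfying ¬done: {Done, Queued, Error, Printing}.
States satisfying E[paused ∧ ¬active U ¬done]: {Done, Queued, Error, Printing}.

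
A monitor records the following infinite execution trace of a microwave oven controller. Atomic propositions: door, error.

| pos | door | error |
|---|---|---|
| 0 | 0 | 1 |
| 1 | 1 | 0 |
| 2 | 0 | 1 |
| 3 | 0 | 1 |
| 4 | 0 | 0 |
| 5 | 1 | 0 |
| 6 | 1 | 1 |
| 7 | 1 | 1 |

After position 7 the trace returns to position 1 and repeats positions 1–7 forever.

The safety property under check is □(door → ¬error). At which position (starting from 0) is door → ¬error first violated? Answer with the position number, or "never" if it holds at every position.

Check door → ¬error at each position in order: 0 ✓, 1 ✓, 2 ✓, 3 ✓, 4 ✓, 5 ✓.
At position 6 the labels are {door, error}, so door → ¬error is false there. This is the first violation.

6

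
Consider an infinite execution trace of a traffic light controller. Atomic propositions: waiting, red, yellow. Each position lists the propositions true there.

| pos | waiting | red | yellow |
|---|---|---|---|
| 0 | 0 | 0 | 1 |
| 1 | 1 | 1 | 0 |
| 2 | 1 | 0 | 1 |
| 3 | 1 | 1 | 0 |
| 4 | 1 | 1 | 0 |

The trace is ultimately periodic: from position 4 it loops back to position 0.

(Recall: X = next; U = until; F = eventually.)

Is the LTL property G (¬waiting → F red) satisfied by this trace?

¬waiting → F red holds at every position 0..4, and those are all positions ever visited, so G (¬waiting → F red) holds.
Positions where ¬waiting holds: 0.
Check F red at each: 0→ok.

Holds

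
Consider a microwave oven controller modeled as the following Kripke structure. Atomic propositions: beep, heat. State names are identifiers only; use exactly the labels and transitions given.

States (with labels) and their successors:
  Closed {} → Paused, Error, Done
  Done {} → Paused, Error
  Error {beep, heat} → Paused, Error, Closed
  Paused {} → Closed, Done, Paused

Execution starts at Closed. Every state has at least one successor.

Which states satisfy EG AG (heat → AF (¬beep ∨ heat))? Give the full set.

{Closed, Done, Error, Paused}

States satisfying AG (heat → AF (¬beep ∨ heat)): {Closed, Done, Error, Paused}.
States satisfying EG AG (heat → AF (¬beep ∨ heat)): {Closed, Done, Error, Paused}.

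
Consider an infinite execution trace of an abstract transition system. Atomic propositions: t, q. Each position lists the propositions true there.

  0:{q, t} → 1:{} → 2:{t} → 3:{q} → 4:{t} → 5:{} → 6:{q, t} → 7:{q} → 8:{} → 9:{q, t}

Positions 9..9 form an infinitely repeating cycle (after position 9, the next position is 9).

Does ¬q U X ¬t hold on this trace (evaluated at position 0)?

Walking from position 0: X ¬t first holds at position 0, and ¬q holds at every earlier position along the way, so ¬q U X ¬t holds.

Yes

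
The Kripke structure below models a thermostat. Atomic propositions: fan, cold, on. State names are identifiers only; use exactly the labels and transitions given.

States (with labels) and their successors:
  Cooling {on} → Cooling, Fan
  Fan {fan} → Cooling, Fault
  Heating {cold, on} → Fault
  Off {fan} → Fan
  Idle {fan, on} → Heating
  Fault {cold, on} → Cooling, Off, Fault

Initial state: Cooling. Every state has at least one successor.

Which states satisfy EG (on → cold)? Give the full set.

States satisfying on → cold: {Fan, Heating, Off, Fault}.
States satisfying EG (on → cold): {Fan, Heating, Off, Fault}.

{Fan, Heating, Off, Fault}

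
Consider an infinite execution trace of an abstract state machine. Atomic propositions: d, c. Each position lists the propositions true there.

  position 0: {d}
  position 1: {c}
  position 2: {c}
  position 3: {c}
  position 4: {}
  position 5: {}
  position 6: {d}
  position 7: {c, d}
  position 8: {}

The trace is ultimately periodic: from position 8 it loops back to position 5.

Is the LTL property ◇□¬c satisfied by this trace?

□¬c is false at every position 0..8, so it never becomes true and ◇□¬c fails.

No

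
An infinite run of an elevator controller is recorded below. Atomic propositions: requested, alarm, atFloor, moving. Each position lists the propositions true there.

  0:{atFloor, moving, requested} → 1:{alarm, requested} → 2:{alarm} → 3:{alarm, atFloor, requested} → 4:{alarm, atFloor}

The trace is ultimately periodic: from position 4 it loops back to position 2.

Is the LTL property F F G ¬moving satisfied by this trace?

Satisfied

F G ¬moving holds at position 0, which is reachable from 0, so F F G ¬moving holds.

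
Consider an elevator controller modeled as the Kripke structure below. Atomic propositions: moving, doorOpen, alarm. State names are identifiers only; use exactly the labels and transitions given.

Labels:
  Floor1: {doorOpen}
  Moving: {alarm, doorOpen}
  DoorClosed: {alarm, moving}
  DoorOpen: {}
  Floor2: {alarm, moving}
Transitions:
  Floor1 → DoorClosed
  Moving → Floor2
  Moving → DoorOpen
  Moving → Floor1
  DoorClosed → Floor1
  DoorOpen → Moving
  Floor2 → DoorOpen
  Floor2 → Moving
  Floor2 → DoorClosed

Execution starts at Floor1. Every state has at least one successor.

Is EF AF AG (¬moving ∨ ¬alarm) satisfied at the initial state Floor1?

Violated

States satisfying AF AG (¬moving ∨ ¬alarm): ∅.
States satisfying EF AF AG (¬moving ∨ ¬alarm): ∅.
No suitable path/successor from Floor1 witnesses the formula.
Floor1 ∉ Sat(EF AF AG (¬moving ∨ ¬alarm)).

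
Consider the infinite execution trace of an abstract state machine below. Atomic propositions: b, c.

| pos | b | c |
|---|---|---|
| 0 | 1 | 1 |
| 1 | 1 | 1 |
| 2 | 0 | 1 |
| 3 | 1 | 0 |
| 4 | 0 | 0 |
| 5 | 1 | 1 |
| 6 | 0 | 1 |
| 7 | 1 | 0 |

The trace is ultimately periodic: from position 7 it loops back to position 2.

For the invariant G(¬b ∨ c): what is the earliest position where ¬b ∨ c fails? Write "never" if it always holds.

3

Check ¬b ∨ c at each position in order: 0 ✓, 1 ✓, 2 ✓.
At position 3 the labels are {b}, so ¬b ∨ c is false there. This is the first violation.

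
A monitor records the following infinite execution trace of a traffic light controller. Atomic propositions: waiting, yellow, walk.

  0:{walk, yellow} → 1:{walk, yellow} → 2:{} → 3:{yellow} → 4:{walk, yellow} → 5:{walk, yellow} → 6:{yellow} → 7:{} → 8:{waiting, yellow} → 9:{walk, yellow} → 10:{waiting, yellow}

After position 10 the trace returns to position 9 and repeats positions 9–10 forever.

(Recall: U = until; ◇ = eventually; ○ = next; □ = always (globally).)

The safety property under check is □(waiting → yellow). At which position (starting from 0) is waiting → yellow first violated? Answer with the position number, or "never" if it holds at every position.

never

waiting → yellow holds at every position 0..10, and those are all the positions the trace ever visits, so the invariant □(waiting → yellow) is never violated.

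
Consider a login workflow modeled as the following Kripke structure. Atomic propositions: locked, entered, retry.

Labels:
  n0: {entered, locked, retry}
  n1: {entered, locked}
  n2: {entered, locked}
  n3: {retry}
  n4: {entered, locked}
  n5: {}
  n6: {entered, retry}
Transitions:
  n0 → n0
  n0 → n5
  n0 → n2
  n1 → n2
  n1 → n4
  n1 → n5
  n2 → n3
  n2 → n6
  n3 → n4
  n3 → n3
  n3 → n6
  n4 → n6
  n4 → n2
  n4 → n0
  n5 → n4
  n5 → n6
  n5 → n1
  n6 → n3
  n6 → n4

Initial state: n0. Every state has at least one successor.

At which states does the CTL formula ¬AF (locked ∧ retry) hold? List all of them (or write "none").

States satisfying locked ∧ retry: {n0}.
States satisfying AF (locked ∧ retry): {n0}.
States satisfying ¬AF (locked ∧ retry): {n1, n2, n3, n4, n5, n6}.

{n1, n2, n3, n4, n5, n6}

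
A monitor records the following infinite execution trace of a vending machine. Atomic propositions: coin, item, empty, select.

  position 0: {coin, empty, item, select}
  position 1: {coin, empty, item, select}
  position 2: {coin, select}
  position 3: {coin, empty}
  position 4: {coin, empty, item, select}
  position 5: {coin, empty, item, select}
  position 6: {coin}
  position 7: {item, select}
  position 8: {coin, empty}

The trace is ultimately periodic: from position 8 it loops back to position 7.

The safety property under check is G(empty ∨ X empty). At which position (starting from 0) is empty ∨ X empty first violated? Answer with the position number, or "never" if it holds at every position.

Check empty ∨ X empty at each position in order: 0 ✓, 1 ✓, 2 ✓, 3 ✓, 4 ✓, 5 ✓.
At position 6 the labels are {coin} and the next position 7 has {item, select}, so empty ∨ X empty is false there. This is the first violation.

6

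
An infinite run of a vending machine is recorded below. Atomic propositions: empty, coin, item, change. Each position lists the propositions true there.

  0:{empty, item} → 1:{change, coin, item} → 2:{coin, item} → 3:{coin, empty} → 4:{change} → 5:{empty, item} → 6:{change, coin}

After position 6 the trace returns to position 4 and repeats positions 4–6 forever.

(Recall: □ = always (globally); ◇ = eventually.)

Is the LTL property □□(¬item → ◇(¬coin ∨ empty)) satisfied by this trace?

Satisfied

□(¬item → ◇(¬coin ∨ empty)) holds at every position 0..6, and those are all positions ever visited, so □□(¬item → ◇(¬coin ∨ empty)) holds.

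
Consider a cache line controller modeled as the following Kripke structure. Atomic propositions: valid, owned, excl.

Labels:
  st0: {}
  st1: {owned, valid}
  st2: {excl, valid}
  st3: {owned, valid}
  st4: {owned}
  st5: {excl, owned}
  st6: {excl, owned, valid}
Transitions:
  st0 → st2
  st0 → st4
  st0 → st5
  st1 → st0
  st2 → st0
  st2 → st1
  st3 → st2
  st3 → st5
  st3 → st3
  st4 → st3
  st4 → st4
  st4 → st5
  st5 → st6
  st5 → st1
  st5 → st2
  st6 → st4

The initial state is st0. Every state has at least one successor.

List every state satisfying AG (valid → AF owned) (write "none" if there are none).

States satisfying valid → AF owned: {st0, st1, st3, st4, st5, st6}.
States satisfying AG (valid → AF owned): ∅.

none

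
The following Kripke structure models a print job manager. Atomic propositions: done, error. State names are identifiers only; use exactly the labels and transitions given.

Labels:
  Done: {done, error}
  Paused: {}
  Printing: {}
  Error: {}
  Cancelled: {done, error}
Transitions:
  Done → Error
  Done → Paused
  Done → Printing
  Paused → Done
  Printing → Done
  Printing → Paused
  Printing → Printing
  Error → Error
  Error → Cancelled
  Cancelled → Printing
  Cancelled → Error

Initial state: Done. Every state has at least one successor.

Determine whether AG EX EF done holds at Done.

Holds

States satisfying EX EF done: {Done, Paused, Printing, Error, Cancelled}.
States satisfying AG EX EF done: {Done, Paused, Printing, Error, Cancelled}.
Every state reachable from Done satisfies EX EF done.
Done ∈ Sat(AG EX EF done).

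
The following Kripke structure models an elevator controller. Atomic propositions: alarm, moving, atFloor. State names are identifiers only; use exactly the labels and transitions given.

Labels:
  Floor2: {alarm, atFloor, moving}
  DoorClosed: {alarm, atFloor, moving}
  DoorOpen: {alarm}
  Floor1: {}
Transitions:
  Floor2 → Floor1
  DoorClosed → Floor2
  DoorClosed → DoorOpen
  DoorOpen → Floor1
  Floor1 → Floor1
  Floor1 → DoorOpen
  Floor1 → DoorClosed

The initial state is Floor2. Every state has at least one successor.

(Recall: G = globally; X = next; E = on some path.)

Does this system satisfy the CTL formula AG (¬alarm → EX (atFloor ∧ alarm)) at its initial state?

Yes

States satisfying ¬alarm → EX (atFloor ∧ alarm): {Floor2, DoorClosed, DoorOpen, Floor1}.
States satisfying AG (¬alarm → EX (atFloor ∧ alarm)): {Floor2, DoorClosed, DoorOpen, Floor1}.
Every state reachable from Floor2 satisfies ¬alarm → EX (atFloor ∧ alarm).
Floor2 ∈ Sat(AG (¬alarm → EX (atFloor ∧ alarm))).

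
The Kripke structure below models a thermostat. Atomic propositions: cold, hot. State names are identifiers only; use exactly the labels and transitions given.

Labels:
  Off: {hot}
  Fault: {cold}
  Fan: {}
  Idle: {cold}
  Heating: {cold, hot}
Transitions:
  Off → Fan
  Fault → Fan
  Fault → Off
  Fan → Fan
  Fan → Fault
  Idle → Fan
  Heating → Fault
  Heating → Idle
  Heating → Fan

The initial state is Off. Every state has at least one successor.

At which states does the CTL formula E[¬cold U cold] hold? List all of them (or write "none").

{Off, Fault, Fan, Idle, Heating}

States satisfying ¬cold: {Off, Fan}.
States satisfying cold: {Fault, Idle, Heating}.
States satisfying E[¬cold U cold]: {Off, Fault, Fan, Idle, Heating}.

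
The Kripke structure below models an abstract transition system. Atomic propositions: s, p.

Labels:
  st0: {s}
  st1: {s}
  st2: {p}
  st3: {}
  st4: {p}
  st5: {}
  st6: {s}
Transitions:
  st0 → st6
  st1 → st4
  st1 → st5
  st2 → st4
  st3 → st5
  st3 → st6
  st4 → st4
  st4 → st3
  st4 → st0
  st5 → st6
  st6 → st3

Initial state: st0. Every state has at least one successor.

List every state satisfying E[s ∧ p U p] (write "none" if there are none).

{st2, st4}

States satisfying s ∧ p: ∅.
States satisfying p: {st2, st4}.
States satisfying E[s ∧ p U p]: {st2, st4}.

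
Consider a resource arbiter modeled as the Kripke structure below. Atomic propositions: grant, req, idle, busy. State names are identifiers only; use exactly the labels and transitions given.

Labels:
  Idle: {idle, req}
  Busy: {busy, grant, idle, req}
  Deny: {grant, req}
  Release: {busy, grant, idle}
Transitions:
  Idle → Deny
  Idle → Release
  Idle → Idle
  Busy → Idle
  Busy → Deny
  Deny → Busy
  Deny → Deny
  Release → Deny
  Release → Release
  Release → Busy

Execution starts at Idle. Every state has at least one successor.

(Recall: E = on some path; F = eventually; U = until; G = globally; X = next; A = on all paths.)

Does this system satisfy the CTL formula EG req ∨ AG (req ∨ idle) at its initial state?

Holds

States satisfying req: {Idle, Busy, Deny}.
States satisfying EG req: {Idle, Busy, Deny}.
States satisfying req ∨ idle: {Idle, Busy, Deny, Release}.
States satisfying AG (req ∨ idle): {Idle, Busy, Deny, Release}.
States satisfying EG req ∨ AG (req ∨ idle): {Idle, Busy, Deny, Release}.
Idle ∈ Sat(EG req ∨ AG (req ∨ idle)).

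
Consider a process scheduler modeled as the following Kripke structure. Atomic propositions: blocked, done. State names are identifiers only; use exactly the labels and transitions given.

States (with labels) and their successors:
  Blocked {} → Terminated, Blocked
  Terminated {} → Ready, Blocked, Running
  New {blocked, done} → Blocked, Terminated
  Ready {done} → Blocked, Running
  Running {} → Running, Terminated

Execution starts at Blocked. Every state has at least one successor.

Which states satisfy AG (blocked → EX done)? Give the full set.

States satisfying blocked → EX done: {Blocked, Terminated, Ready, Running}.
States satisfying AG (blocked → EX done): {Blocked, Terminated, Ready, Running}.

{Blocked, Terminated, Ready, Running}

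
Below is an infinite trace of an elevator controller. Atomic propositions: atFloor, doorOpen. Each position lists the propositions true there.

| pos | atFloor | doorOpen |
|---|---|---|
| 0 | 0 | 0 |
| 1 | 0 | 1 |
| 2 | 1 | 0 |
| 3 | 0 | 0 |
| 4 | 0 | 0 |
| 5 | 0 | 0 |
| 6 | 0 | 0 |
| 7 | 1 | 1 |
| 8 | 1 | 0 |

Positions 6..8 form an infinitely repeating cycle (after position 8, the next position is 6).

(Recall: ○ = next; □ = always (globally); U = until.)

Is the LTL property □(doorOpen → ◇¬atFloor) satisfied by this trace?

doorOpen → ◇¬atFloor holds at every position 0..8, and those are all positions ever visited, so □(doorOpen → ◇¬atFloor) holds.
Positions where doorOpen holds: 1, 7.
Check ◇¬atFloor at each: 1→ok, 7→ok.

Satisfied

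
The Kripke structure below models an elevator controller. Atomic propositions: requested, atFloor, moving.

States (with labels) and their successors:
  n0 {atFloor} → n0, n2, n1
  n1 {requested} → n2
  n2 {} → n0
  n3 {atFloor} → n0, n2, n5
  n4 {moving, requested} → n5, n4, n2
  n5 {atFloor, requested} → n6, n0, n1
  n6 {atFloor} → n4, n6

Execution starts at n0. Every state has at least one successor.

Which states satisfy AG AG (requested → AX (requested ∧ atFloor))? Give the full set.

none

States satisfying AG (requested → AX (requested ∧ atFloor)): ∅.
States satisfying AG AG (requested → AX (requested ∧ atFloor)): ∅.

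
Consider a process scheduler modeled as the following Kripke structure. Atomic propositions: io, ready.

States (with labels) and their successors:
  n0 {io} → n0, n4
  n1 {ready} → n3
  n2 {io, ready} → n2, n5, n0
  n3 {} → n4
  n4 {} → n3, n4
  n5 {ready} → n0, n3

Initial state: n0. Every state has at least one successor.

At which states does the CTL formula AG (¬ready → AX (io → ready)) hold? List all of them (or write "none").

States satisfying ¬ready → AX (io → ready): {n1, n2, n3, n4, n5}.
States satisfying AG (¬ready → AX (io → ready)): {n1, n3, n4}.

{n1, n3, n4}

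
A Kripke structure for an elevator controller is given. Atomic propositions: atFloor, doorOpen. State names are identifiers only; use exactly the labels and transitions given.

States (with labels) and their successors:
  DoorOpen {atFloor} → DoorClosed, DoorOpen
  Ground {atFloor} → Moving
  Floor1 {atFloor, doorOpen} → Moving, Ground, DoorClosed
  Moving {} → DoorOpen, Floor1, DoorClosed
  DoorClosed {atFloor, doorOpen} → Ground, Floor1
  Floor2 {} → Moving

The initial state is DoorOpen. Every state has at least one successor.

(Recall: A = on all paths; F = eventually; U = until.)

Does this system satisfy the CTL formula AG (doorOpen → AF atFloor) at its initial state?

States satisfying doorOpen → AF atFloor: {DoorOpen, Ground, Floor1, Moving, DoorClosed, Floor2}.
States satisfying AG (doorOpen → AF atFloor): {DoorOpen, Ground, Floor1, Moving, DoorClosed, Floor2}.
Every state reachable from DoorOpen satisfies doorOpen → AF atFloor.
DoorOpen ∈ Sat(AG (doorOpen → AF atFloor)).

Yes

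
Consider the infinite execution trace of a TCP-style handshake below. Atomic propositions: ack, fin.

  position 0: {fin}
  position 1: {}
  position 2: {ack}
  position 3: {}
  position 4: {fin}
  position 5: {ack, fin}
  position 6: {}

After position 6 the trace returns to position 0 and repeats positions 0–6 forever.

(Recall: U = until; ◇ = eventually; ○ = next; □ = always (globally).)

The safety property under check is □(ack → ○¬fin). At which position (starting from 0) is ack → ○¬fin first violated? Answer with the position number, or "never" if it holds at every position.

never

ack → ○¬fin holds at every position 0..6, and those are all the positions the trace ever visits, so the invariant □(ack → ○¬fin) is never violated.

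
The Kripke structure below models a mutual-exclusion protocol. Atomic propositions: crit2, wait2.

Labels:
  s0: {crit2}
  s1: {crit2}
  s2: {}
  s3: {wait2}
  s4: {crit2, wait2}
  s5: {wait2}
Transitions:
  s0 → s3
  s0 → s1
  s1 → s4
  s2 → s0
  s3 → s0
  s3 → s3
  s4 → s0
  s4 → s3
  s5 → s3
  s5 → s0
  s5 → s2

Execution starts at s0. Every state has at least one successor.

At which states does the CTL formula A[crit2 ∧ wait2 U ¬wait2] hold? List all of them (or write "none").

{s0, s1, s2}

States satisfying crit2 ∧ wait2: {s4}.
States satisfying ¬wait2: {s0, s1, s2}.
States satisfying A[crit2 ∧ wait2 U ¬wait2]: {s0, s1, s2}.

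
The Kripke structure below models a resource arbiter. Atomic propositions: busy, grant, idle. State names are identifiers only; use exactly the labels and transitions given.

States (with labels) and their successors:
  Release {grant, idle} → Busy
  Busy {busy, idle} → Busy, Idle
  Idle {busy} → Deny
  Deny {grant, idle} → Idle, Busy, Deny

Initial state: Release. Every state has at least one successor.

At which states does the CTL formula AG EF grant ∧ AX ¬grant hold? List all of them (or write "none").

{Release, Busy}

States satisfying EF grant: {Release, Busy, Idle, Deny}.
States satisfying AG EF grant: {Release, Busy, Idle, Deny}.
States satisfying ¬grant: {Busy, Idle}.
States satisfying AX ¬grant: {Release, Busy}.
States satisfying AG EF grant ∧ AX ¬grant: {Release, Busy}.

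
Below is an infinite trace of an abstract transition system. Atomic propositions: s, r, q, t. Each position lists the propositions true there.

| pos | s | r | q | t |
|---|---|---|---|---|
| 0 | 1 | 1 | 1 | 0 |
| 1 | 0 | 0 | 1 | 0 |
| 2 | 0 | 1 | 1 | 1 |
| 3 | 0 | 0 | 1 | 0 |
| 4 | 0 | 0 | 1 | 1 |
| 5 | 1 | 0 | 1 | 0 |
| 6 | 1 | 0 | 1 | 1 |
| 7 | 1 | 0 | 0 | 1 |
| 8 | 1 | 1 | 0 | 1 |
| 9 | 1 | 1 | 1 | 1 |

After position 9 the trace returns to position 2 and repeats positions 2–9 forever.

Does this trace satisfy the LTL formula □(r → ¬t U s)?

r → ¬t U s must hold at every position from 0 onward. It fails at position 2, so □(r → ¬t U s) is false.
Positions where r holds: 0, 2, 8, 9.
Check ¬t U s at each: 0→ok, 2→fails, 8→ok, 9→ok.

No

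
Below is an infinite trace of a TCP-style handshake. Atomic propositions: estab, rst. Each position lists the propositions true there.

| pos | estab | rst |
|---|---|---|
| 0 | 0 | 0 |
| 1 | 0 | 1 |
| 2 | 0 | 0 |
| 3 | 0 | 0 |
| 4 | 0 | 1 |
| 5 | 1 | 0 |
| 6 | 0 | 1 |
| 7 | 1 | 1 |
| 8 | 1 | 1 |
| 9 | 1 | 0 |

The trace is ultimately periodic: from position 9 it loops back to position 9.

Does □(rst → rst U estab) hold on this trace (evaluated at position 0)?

Does not hold

rst → rst U estab must hold at every position from 0 onward. It fails at position 1, so □(rst → rst U estab) is false.
Positions where rst holds: 1, 4, 6, 7, 8.
Check rst U estab at each: 1→fails, 4→ok, 6→ok, 7→ok, 8→ok.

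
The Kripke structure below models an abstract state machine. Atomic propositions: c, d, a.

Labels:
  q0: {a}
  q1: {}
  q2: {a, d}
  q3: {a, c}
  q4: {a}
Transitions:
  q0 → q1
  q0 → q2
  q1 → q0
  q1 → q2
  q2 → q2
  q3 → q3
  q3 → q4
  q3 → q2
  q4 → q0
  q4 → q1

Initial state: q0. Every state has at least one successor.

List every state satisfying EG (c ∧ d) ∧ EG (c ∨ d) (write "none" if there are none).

States satisfying c ∧ d: ∅.
States satisfying EG (c ∧ d): ∅.
States satisfying c ∨ d: {q2, q3}.
States satisfying EG (c ∨ d): {q2, q3}.
States satisfying EG (c ∧ d) ∧ EG (c ∨ d): ∅.

none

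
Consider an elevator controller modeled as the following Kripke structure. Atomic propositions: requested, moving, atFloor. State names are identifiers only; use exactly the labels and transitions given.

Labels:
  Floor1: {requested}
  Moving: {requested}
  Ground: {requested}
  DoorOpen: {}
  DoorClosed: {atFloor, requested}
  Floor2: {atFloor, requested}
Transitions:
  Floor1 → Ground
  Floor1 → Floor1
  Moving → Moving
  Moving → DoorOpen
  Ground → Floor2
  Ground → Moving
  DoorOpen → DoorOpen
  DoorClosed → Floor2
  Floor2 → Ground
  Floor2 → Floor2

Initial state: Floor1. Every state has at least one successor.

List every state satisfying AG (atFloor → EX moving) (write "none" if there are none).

{Moving, DoorOpen}

States satisfying atFloor → EX moving: {Floor1, Moving, Ground, DoorOpen}.
States satisfying AG (atFloor → EX moving): {Moving, DoorOpen}.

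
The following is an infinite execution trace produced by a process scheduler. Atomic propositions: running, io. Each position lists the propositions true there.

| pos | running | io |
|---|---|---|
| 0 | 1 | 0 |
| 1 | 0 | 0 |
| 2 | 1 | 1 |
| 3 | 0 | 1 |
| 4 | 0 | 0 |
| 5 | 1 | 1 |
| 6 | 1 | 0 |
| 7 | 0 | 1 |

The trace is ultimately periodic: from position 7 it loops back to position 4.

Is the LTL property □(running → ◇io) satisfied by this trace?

Holds

running → ◇io holds at every position 0..7, and those are all positions ever visited, so □(running → ◇io) holds.
Positions where running holds: 0, 2, 5, 6.
Check ◇io at each: 0→ok, 2→ok, 5→ok, 6→ok.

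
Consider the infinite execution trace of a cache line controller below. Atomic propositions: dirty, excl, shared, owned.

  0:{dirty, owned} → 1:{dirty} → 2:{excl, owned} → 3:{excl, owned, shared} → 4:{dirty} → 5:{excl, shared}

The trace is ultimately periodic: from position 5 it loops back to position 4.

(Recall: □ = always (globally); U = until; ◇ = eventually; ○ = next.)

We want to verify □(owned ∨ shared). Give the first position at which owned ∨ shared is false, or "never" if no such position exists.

Check owned ∨ shared at each position in order: 0 ✓.
At position 1 the labels are {dirty}, so owned ∨ shared is false there. This is the first violation.

1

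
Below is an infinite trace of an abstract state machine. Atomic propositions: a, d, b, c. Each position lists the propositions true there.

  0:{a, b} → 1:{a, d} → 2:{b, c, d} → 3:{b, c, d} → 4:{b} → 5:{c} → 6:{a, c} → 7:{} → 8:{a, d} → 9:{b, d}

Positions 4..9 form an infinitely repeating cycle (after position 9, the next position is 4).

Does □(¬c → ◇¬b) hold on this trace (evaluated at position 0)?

¬c → ◇¬b holds at every position 0..9, and those are all positions ever visited, so □(¬c → ◇¬b) holds.
Positions where ¬c holds: 0, 1, 4, 7, 8, 9.
Check ◇¬b at each: 0→ok, 1→ok, 4→ok, 7→ok, 8→ok, 9→ok.

Satisfied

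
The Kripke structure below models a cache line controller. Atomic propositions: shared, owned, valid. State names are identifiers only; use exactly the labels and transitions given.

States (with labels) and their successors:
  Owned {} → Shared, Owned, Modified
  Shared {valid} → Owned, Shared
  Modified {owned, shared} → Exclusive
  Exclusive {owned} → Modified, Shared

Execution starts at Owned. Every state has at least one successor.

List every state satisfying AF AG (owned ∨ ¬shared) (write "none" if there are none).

States satisfying AG (owned ∨ ¬shared): {Owned, Shared, Modified, Exclusive}.
States satisfying AF AG (owned ∨ ¬shared): {Owned, Shared, Modified, Exclusive}.

{Owned, Shared, Modified, Exclusive}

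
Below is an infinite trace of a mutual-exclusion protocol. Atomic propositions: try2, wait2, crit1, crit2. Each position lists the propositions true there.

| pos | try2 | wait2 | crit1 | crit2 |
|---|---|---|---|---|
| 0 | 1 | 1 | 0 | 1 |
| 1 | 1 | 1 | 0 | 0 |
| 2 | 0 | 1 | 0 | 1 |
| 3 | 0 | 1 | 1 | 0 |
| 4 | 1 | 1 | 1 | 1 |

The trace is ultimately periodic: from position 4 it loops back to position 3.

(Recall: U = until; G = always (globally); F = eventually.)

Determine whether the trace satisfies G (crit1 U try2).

Violated

crit1 U try2 must hold at every position from 0 onward. It fails at position 2, so G (crit1 U try2) is false.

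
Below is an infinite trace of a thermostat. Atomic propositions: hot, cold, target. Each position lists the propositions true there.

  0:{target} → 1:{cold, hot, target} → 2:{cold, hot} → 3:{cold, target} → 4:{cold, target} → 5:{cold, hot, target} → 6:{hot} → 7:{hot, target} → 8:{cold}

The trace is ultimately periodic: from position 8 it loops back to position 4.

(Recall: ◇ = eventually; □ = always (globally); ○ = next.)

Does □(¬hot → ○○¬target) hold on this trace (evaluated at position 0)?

Does not hold

¬hot → ○○¬target must hold at every position from 0 onward. It fails at position 3, so □(¬hot → ○○¬target) is false.
Positions where ¬hot holds: 0, 3, 4, 8.
Check ○○¬target at each: 0→ok, 3→fails, 4→ok, 8→fails.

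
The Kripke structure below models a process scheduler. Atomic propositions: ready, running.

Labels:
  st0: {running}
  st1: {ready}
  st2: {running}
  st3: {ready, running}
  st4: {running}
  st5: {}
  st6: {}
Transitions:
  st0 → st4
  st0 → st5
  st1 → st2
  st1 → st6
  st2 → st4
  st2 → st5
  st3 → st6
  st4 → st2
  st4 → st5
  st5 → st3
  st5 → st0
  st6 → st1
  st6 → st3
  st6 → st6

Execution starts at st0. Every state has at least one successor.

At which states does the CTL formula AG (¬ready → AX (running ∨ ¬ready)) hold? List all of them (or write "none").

States satisfying ¬ready → AX (running ∨ ¬ready): {st0, st1, st2, st3, st4, st5}.
States satisfying AG (¬ready → AX (running ∨ ¬ready)): ∅.

none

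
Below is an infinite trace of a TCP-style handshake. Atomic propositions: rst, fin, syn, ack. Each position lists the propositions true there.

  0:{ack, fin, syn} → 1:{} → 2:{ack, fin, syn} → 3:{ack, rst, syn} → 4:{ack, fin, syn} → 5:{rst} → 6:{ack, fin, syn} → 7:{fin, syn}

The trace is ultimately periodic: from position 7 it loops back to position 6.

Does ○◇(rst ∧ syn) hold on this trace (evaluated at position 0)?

Satisfied

The position after 0 is 1; ◇(rst ∧ syn) is true there.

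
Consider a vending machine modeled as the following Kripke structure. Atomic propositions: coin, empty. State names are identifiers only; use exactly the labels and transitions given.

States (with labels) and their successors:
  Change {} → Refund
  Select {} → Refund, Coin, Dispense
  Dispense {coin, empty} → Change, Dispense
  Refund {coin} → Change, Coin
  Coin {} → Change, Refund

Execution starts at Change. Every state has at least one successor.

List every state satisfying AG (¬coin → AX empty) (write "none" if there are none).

States satisfying ¬coin → AX empty: {Dispense, Refund}.
States satisfying AG (¬coin → AX empty): ∅.

none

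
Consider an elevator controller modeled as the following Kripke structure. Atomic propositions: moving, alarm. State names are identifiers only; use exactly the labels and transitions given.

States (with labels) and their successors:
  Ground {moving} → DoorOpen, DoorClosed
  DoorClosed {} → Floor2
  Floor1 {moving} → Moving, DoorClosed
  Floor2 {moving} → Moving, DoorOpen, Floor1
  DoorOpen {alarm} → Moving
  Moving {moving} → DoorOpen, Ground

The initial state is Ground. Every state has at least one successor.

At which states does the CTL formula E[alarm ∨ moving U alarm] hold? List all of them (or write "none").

States satisfying alarm ∨ moving: {Ground, Floor1, Floor2, DoorOpen, Moving}.
States satisfying alarm: {DoorOpen}.
States satisfying E[alarm ∨ moving U alarm]: {Ground, Floor1, Floor2, DoorOpen, Moving}.

{Ground, Floor1, Floor2, DoorOpen, Moving}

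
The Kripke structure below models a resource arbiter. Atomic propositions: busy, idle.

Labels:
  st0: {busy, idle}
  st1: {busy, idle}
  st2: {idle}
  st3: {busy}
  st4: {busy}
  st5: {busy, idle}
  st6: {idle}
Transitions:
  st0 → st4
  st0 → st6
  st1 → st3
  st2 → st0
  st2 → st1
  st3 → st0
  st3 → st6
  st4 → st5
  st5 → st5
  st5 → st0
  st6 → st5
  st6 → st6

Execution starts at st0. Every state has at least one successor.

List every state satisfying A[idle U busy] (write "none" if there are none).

States satisfying idle: {st0, st1, st2, st5, st6}.
States satisfying busy: {st0, st1, st3, st4, st5}.
States satisfying A[idle U busy]: {st0, st1, st2, st3, st4, st5}.

{st0, st1, st2, st3, st4, st5}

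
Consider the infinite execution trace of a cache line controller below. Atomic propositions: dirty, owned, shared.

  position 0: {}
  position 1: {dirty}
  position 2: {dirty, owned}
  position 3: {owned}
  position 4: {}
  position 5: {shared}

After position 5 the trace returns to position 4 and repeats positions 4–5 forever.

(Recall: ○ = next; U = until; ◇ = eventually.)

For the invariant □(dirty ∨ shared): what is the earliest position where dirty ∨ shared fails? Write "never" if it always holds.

At position 0 the labels are {}, so dirty ∨ shared is false there. This is the first violation.

0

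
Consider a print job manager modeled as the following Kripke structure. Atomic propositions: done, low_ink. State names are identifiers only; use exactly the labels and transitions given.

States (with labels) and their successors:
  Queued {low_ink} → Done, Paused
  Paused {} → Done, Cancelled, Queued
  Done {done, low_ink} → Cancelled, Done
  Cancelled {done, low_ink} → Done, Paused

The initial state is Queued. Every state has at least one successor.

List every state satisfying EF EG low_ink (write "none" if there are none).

{Queued, Paused, Done, Cancelled}

States satisfying EG low_ink: {Queued, Done, Cancelled}.
States satisfying EF EG low_ink: {Queued, Paused, Done, Cancelled}.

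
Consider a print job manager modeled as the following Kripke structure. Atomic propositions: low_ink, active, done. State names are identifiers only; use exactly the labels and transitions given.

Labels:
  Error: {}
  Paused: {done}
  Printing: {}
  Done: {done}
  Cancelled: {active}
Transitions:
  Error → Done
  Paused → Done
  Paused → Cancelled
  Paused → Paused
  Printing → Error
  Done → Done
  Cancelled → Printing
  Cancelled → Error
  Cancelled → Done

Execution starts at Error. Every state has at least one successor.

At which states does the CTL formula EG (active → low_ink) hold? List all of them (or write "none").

States satisfying active → low_ink: {Error, Paused, Printing, Done}.
States satisfying EG (active → low_ink): {Error, Paused, Printing, Done}.

{Error, Paused, Printing, Done}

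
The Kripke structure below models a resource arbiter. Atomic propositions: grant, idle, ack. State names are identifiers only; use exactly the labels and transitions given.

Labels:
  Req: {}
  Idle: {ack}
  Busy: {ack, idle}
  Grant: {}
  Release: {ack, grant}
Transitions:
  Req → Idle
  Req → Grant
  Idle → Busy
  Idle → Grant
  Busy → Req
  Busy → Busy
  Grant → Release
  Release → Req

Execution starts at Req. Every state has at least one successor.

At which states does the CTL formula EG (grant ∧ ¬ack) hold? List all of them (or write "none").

none

States satisfying grant ∧ ¬ack: ∅.
States satisfying EG (grant ∧ ¬ack): ∅.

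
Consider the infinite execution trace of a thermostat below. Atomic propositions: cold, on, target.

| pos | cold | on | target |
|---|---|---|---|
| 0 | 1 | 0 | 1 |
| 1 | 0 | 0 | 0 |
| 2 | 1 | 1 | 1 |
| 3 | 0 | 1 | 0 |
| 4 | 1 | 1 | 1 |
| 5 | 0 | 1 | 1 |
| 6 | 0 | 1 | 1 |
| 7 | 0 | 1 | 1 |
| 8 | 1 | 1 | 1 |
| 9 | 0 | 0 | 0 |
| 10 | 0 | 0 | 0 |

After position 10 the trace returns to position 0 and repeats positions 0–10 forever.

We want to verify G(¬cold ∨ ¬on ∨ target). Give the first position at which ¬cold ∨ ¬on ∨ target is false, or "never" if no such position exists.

never

¬cold ∨ ¬on ∨ target holds at every position 0..10, and those are all the positions the trace ever visits, so the invariant G(¬cold ∨ ¬on ∨ target) is never violated.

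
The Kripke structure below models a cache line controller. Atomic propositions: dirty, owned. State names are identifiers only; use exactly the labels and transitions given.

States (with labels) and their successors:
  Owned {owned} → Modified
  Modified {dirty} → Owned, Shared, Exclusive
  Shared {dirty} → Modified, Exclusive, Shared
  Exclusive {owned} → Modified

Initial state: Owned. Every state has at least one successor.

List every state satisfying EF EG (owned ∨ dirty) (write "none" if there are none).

{Owned, Modified, Shared, Exclusive}

States satisfying EG (owned ∨ dirty): {Owned, Modified, Shared, Exclusive}.
States satisfying EF EG (owned ∨ dirty): {Owned, Modified, Shared, Exclusive}.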